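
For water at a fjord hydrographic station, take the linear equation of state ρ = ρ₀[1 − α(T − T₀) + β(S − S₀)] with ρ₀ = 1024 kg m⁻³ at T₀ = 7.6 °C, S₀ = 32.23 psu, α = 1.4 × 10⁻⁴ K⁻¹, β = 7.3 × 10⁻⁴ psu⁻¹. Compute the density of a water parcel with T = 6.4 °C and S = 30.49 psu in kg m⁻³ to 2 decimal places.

1022.87 kg m⁻³

T − T₀ = -1.2 K, S − S₀ = -1.74 psu.
Bracket = 1 − α·(-1.2) + β·(-1.74) = 1 + (-1.1022 × 10⁻³) = 0.9988978.
ρ = 1024 × 0.9988978 = 1022.87 kg m⁻³.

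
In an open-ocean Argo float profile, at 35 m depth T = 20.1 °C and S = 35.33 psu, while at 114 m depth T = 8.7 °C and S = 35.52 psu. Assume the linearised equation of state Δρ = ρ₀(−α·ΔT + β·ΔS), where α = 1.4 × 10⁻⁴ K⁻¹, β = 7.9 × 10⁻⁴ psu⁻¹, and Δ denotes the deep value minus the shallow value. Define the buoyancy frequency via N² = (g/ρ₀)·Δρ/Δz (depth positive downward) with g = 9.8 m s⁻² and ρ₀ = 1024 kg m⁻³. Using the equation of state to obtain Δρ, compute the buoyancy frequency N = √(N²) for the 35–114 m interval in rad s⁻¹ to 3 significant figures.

0.0147 rad s⁻¹

ΔT = -11.4 K, ΔS = +0.19 psu (deep − shallow).
Δρ/ρ₀ = −αΔT + βΔS = 1.596 × 10⁻³ + 1.501 × 10⁻⁴ = 1.7461 × 10⁻³, so Δρ ≈ 1.788 kg m⁻³.
N² = (g/ρ₀)·Δρ/Δz = g·(Δρ/ρ₀)/Δz = 9.8 × 1.7461 × 10⁻³ / 79 = 2.1660 × 10⁻⁴ s⁻².
N = √(2.1660 × 10⁻⁴) = 0.014717 rad s⁻¹ ≈ 0.0147 rad s⁻¹.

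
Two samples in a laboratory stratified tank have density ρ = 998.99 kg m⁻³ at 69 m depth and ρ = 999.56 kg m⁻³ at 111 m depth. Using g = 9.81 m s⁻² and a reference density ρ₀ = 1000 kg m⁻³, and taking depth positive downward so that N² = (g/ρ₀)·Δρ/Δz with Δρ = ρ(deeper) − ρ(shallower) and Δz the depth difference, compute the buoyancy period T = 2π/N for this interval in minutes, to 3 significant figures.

9.08 min

Δρ = 999.56 − 998.99 = 0.57 kg m⁻³ over Δz = 111 − 69 = 42 m.
N² = (9.81/1000) × (0.57/42) = 1.3314 × 10⁻⁴ s⁻².
N = √(1.3314 × 10⁻⁴) = 0.011539 rad s⁻¹, so T = 2π/N = 544.52 s = 9.0753 min ≈ 9.08 min.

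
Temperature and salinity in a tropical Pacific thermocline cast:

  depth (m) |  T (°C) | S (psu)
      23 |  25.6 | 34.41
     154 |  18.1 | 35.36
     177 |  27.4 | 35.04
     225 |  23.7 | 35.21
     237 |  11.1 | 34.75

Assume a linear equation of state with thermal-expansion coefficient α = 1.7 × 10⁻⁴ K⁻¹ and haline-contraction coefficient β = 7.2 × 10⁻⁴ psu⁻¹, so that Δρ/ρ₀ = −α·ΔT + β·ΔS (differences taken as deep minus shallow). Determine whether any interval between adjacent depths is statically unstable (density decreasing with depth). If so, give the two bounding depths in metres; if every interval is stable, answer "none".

154–177 m

Evaluate Δρ/ρ₀ = −αΔT + βΔS across each adjacent pair:
  23–154 m: −αΔT+βΔS = −(1.7 × 10⁻⁴)(-7.5)+(7.2 × 10⁻⁴)(+0.95) = 2.0 × 10⁻³ → stable
  154–177 m: −αΔT+βΔS = −(1.7 × 10⁻⁴)(+9.3)+(7.2 × 10⁻⁴)(-0.32) = -1.8 × 10⁻³ → UNSTABLE
  177–225 m: −αΔT+βΔS = −(1.7 × 10⁻⁴)(-3.7)+(7.2 × 10⁻⁴)(+0.17) = 7.5 × 10⁻⁴ → stable
  225–237 m: −αΔT+βΔS = −(1.7 × 10⁻⁴)(-12.6)+(7.2 × 10⁻⁴)(-0.46) = 1.8 × 10⁻³ → stable
The 154–177 m interval has Δρ < 0: lighter water underlies denser water.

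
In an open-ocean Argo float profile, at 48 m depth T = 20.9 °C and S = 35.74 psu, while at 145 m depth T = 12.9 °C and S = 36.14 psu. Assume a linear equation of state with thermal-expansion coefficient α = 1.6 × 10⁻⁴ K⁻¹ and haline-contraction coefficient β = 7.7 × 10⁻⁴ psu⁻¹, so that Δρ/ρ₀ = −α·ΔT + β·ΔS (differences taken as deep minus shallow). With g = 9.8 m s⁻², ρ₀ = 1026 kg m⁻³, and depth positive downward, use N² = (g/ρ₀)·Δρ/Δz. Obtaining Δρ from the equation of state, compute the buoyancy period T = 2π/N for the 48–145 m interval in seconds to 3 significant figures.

ΔT = -8.0 K, ΔS = +0.40 psu (deep − shallow).
Δρ/ρ₀ = −αΔT + βΔS = 1.28 × 10⁻³ + 3.08 × 10⁻⁴ = 1.588 × 10⁻³, so Δρ ≈ 1.629 kg m⁻³.
N² = (g/ρ₀)·Δρ/Δz = g·(Δρ/ρ₀)/Δz = 9.8 × 1.588 × 10⁻³ / 97 = 1.6044 × 10⁻⁴ s⁻².
N = √(1.6044 × 10⁻⁴) = 0.012666 rad s⁻¹ → T = 2π/N = 496.07 s ≈ 496 s.

496 s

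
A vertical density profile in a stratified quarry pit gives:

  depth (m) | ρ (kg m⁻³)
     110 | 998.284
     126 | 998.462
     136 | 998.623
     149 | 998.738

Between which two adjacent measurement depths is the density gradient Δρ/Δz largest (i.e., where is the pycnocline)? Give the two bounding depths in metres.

126–136 m

Compute the density gradient over each adjacent pair:
  110–126 m: Δρ/Δz = 0.178/16 = 0.011 kg m⁻⁴
  126–136 m: Δρ/Δz = 0.161/10 = 0.016 kg m⁻⁴
  136–149 m: Δρ/Δz = 0.115/13 = 8.8 × 10⁻³ kg m⁻⁴
The largest gradient is in the 126–136 m interval — the pycnocline.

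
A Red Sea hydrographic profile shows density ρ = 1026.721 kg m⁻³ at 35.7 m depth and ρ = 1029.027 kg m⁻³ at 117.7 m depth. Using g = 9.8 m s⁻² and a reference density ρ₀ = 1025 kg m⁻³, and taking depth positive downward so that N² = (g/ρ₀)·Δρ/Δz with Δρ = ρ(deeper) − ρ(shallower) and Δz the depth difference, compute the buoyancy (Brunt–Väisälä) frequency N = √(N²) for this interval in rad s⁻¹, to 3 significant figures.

0.0164 rad s⁻¹

Δρ = 1029.027 − 1026.721 = 2.306 kg m⁻³ over Δz = 117.7 − 35.7 = 82 m.
N² = (9.8/1025) × (2.306/82) = 2.6887 × 10⁻⁴ s⁻².
N = √(2.6887 × 10⁻⁴) = 0.016397 rad s⁻¹ ≈ 0.0164 rad s⁻¹.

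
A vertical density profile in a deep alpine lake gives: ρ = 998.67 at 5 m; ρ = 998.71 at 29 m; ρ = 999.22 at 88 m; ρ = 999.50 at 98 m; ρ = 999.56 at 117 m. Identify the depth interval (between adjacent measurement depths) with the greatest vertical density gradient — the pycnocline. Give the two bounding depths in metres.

88–98 m

Compute the density gradient over each adjacent pair:
  5–29 m: Δρ/Δz = 0.04/24 = 1.7 × 10⁻³ kg m⁻⁴
  29–88 m: Δρ/Δz = 0.51/59 = 8.6 × 10⁻³ kg m⁻⁴
  88–98 m: Δρ/Δz = 0.28/10 = 0.028 kg m⁻⁴
  98–117 m: Δρ/Δz = 0.06/19 = 3.2 × 10⁻³ kg m⁻⁴
The largest gradient is in the 88–98 m interval — the pycnocline.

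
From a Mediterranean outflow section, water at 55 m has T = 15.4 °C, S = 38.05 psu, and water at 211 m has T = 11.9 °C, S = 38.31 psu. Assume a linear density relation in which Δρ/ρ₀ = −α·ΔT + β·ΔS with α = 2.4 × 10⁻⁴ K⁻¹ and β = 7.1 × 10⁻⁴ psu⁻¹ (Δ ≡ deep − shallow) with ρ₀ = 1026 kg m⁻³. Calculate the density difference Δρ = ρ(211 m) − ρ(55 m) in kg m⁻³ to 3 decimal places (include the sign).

+1.051 kg m⁻³

ΔT = -3.5 K, ΔS = +0.26 psu (deep − shallow).
Δρ/ρ₀ = −(2.4 × 10⁻⁴)(-3.5) + (7.1 × 10⁻⁴)(+0.26) = 1.0246 × 10⁻³.
Δρ = 1026 × (1.0246 × 10⁻³) = +1.051 kg m⁻³.
Positive Δρ: denser below, stable.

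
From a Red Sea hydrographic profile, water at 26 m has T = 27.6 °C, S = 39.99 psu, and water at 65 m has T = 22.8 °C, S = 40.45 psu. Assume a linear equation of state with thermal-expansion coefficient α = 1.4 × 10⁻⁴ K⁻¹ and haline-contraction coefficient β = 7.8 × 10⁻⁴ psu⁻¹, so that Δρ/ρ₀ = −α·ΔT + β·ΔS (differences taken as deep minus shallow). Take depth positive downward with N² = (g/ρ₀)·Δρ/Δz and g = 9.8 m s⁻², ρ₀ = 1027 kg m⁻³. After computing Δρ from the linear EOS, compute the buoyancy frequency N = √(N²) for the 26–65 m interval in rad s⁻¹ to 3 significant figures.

ΔT = -4.8 K, ΔS = +0.46 psu (deep − shallow).
Δρ/ρ₀ = −αΔT + βΔS = 6.72 × 10⁻⁴ + 3.588 × 10⁻⁴ = 1.0308 × 10⁻³, so Δρ ≈ 1.059 kg m⁻³.
N² = (g/ρ₀)·Δρ/Δz = g·(Δρ/ρ₀)/Δz = 9.8 × 1.0308 × 10⁻³ / 39 = 2.5902 × 10⁻⁴ s⁻².
N = √(2.5902 × 10⁻⁴) = 0.016094 rad s⁻¹ ≈ 0.0161 rad s⁻¹.

0.0161 rad s⁻¹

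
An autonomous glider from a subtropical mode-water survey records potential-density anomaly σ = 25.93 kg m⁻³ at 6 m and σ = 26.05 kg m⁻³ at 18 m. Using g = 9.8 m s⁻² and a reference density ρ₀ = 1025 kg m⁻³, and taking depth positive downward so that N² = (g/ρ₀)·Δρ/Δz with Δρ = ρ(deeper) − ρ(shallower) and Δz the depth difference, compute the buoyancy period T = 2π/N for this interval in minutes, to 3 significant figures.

Δρ = 1026.05 − 1025.93 = 0.12 kg m⁻³ over Δz = 18 − 6 = 12 m.
N² = (9.8/1025) × (0.12/12) = 9.5610 × 10⁻⁵ s⁻².
N = √(9.5610 × 10⁻⁵) = 9.7780 × 10⁻³ rad s⁻¹, so T = 2π/N = 642.58 s = 10.710 min ≈ 10.7 min.

10.7 min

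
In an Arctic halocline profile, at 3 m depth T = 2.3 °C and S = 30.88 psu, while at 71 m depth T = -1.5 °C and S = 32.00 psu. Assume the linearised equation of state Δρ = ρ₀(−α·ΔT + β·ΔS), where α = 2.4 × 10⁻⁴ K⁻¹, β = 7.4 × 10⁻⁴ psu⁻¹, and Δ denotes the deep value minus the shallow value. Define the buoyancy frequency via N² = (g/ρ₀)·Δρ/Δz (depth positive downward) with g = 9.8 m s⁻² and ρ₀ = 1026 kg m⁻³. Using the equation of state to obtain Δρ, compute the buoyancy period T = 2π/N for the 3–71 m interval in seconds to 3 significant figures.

ΔT = -3.8 K, ΔS = +1.12 psu (deep − shallow).
Δρ/ρ₀ = −αΔT + βΔS = 9.12 × 10⁻⁴ + 8.288 × 10⁻⁴ = 1.7408 × 10⁻³, so Δρ ≈ 1.786 kg m⁻³.
N² = (g/ρ₀)·Δρ/Δz = g·(Δρ/ρ₀)/Δz = 9.8 × 1.7408 × 10⁻³ / 68 = 2.5088 × 10⁻⁴ s⁻².
N = √(2.5088 × 10⁻⁴) = 0.015839 rad s⁻¹ → T = 2π/N = 396.69 s ≈ 397 s.

397 s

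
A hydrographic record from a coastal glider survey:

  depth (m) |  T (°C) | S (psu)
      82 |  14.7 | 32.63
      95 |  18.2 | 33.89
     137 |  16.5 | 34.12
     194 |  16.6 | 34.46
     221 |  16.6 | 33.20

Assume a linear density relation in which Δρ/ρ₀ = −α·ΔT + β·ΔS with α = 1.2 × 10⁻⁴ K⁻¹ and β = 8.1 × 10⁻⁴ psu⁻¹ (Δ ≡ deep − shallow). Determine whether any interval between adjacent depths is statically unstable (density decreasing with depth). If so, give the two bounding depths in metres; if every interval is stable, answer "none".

194–221 m

Evaluate Δρ/ρ₀ = −αΔT + βΔS across each adjacent pair:
  82–95 m: −αΔT+βΔS = −(1.2 × 10⁻⁴)(+3.5)+(8.1 × 10⁻⁴)(+1.26) = 6.0 × 10⁻⁴ → stable
  95–137 m: −αΔT+βΔS = −(1.2 × 10⁻⁴)(-1.7)+(8.1 × 10⁻⁴)(+0.23) = 3.9 × 10⁻⁴ → stable
  137–194 m: −αΔT+βΔS = −(1.2 × 10⁻⁴)(+0.1)+(8.1 × 10⁻⁴)(+0.34) = 2.6 × 10⁻⁴ → stable
  194–221 m: −αΔT+βΔS = −(1.2 × 10⁻⁴)(+0.0)+(8.1 × 10⁻⁴)(-1.26) = -1.0 × 10⁻³ → UNSTABLE
The 194–221 m interval has Δρ < 0: lighter water underlies denser water.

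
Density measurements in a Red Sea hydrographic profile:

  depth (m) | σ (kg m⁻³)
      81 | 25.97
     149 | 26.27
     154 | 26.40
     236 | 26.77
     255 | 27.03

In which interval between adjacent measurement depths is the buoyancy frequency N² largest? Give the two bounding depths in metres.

149–154 m

Compute the density gradient over each adjacent pair:
  81–149 m: Δρ/Δz = 0.30/68 = 4.4 × 10⁻³ kg m⁻⁴
  149–154 m: Δρ/Δz = 0.13/5 = 0.026 kg m⁻⁴
  154–236 m: Δρ/Δz = 0.37/82 = 4.5 × 10⁻³ kg m⁻⁴
  236–255 m: Δρ/Δz = 0.26/19 = 0.014 kg m⁻⁴
The largest gradient is in the 149–154 m interval — the pycnocline.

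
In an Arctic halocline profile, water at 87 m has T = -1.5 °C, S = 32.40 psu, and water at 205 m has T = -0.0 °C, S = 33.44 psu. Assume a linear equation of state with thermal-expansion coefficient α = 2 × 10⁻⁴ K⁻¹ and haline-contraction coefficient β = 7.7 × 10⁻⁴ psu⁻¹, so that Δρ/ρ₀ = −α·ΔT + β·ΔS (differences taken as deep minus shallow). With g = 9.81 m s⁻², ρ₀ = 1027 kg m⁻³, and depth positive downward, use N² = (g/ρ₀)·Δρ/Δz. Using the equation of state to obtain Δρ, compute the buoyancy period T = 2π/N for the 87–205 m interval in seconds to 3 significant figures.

ΔT = +1.5 K, ΔS = +1.04 psu (deep − shallow).
Δρ/ρ₀ = −αΔT + βΔS = -3.00 × 10⁻⁴ + 8.008 × 10⁻⁴ = 5.008 × 10⁻⁴, so Δρ ≈ 0.5143 kg m⁻³.
N² = (g/ρ₀)·Δρ/Δz = g·(Δρ/ρ₀)/Δz = 9.81 × 5.008 × 10⁻⁴ / 118 = 4.1634 × 10⁻⁵ s⁻².
N = √(4.1634 × 10⁻⁵) = 6.4524 × 10⁻³ rad s⁻¹ → T = 2π/N = 973.77 s ≈ 974 s.

974 s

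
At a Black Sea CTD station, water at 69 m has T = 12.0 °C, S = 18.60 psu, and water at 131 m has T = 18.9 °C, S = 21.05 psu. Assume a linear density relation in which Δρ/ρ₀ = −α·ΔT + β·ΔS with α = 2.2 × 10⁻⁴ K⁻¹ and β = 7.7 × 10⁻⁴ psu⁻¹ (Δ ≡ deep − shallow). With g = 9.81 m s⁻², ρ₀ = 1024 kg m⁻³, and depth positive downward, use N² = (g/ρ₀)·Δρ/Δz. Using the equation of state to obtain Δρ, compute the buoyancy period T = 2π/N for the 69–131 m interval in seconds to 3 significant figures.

823 s

ΔT = +6.9 K, ΔS = +2.45 psu (deep − shallow).
Δρ/ρ₀ = −αΔT + βΔS = -1.518 × 10⁻³ + 1.8865 × 10⁻³ = 3.685 × 10⁻⁴, so Δρ ≈ 0.3773 kg m⁻³.
N² = (g/ρ₀)·Δρ/Δz = g·(Δρ/ρ₀)/Δz = 9.81 × 3.685 × 10⁻⁴ / 62 = 5.8306 × 10⁻⁵ s⁻².
N = √(5.8306 × 10⁻⁵) = 7.6358 × 10⁻³ rad s⁻¹ → T = 2π/N = 822.86 s ≈ 823 s.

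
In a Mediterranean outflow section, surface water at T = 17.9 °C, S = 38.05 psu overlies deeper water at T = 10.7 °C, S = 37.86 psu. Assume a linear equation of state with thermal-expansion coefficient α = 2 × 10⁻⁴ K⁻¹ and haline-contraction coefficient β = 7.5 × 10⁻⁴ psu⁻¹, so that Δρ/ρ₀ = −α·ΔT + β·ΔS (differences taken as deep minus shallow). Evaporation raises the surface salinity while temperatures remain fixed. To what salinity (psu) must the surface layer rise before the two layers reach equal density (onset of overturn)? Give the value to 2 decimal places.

39.78 psu

Neutral buoyancy requires −α(T_deep − T_surf) + β(S_deep − S_surf′) = 0.
S_surf′ = S_deep − (α/β)·ΔT = 37.86 − (2 × 10⁻⁴/7.5 × 10⁻⁴)·(-7.2) = 39.7800 psu.
Increase required: 39.7800 − 38.05 = 1.7300 psu.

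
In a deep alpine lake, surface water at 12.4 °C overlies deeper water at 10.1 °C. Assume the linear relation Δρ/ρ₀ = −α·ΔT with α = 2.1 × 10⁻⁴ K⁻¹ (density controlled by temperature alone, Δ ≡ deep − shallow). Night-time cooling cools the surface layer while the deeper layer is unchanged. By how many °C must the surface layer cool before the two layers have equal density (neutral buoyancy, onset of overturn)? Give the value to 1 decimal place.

2.3 °C

With temperature the only control, equal density requires T_surf′ = T_deep.
T_surf′ = 10.1 °C.
Cooling required: 12.4 − 10.1 = 2.3 °C.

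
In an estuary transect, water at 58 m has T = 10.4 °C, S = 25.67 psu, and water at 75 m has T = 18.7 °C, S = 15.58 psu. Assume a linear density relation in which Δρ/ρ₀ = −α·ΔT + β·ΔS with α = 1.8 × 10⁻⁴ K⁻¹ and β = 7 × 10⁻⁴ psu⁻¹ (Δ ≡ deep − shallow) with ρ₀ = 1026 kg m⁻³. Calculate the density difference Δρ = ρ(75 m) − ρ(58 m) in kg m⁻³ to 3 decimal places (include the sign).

ΔT = +8.3 K, ΔS = -10.09 psu (deep − shallow).
Δρ/ρ₀ = −(1.8 × 10⁻⁴)(+8.3) + (7 × 10⁻⁴)(-10.09) = -8.557 × 10⁻³.
Δρ = 1026 × (-8.557 × 10⁻³) = -8.779 kg m⁻³.
Negative Δρ: lighter below, statically unstable.

-8.779 kg m⁻³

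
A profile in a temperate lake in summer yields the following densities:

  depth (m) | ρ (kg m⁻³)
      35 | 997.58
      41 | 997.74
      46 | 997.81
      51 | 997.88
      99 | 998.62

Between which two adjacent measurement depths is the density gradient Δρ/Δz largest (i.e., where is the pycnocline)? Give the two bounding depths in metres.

35–41 m

Compute the density gradient over each adjacent pair:
  35–41 m: Δρ/Δz = 0.16/6 = 0.027 kg m⁻⁴
  41–46 m: Δρ/Δz = 0.07/5 = 0.014 kg m⁻⁴
  46–51 m: Δρ/Δz = 0.07/5 = 0.014 kg m⁻⁴
  51–99 m: Δρ/Δz = 0.74/48 = 0.015 kg m⁻⁴
The largest gradient is in the 35–41 m interval — the pycnocline.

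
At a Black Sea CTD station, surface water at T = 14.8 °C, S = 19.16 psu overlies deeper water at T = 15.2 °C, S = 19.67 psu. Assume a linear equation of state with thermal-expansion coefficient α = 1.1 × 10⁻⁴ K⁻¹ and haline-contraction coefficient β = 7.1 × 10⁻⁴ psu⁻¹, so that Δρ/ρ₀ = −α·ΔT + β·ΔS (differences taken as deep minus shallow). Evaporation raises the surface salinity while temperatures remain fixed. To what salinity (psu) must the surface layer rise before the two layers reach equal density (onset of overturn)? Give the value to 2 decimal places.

19.61 psu

Neutral buoyancy requires −α(T_deep − T_surf) + β(S_deep − S_surf′) = 0.
S_surf′ = S_deep − (α/β)·ΔT = 19.67 − (1.1 × 10⁻⁴/7.1 × 10⁻⁴)·(+0.4) = 19.6080 psu.
Increase required: 19.6080 − 19.16 = 0.4480 psu.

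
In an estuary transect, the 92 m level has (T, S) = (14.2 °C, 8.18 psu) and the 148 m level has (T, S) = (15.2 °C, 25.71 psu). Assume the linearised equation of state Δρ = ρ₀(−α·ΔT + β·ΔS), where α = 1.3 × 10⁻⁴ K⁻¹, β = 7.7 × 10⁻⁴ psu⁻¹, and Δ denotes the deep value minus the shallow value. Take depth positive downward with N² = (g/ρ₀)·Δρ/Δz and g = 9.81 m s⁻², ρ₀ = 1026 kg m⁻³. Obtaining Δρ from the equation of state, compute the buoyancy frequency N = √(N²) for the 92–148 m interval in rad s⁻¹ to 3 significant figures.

0.0484 rad s⁻¹

ΔT = +1.0 K, ΔS = +17.53 psu (deep − shallow).
Δρ/ρ₀ = −αΔT + βΔS = -1.30 × 10⁻⁴ + 0.0134981 = 0.0133681, so Δρ ≈ 13.72 kg m⁻³.
N² = (g/ρ₀)·Δρ/Δz = g·(Δρ/ρ₀)/Δz = 9.81 × 0.0133681 / 56 = 2.3418 × 10⁻³ s⁻².
N = √(2.3418 × 10⁻³) = 0.048392 rad s⁻¹ ≈ 0.0484 rad s⁻¹.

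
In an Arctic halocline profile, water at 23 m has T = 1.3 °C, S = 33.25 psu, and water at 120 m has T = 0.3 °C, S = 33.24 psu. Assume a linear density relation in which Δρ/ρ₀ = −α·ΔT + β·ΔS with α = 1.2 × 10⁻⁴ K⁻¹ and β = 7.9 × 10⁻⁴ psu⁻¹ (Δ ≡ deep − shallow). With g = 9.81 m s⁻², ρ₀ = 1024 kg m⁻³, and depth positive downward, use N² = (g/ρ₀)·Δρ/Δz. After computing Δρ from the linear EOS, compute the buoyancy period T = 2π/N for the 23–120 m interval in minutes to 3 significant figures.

31.1 min

ΔT = -1.0 K, ΔS = -0.01 psu (deep − shallow).
Δρ/ρ₀ = −αΔT + βΔS = 1.20 × 10⁻⁴ − 7.90 × 10⁻⁶ = 1.121 × 10⁻⁴, so Δρ ≈ 0.1148 kg m⁻³.
N² = (g/ρ₀)·Δρ/Δz = g·(Δρ/ρ₀)/Δz = 9.81 × 1.121 × 10⁻⁴ / 97 = 1.1337 × 10⁻⁵ s⁻².
N = √(1.1337 × 10⁻⁵) = 3.3670 × 10⁻³ rad s⁻¹ → T = 2π/N = 1.8661 × 10³ s = 31.102 min ≈ 31.1 min.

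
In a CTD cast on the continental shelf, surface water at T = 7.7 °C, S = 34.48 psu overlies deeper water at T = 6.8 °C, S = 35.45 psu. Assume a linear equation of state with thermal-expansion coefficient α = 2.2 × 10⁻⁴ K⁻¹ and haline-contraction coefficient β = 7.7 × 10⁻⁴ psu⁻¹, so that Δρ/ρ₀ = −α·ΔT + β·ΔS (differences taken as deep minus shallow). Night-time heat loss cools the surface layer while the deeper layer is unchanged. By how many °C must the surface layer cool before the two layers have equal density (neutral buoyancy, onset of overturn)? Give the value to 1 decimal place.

Neutral buoyancy requires Δρ = 0, i.e. −α(T_deep − T_surf′) + β(S_deep − S_surf) = 0.
T_surf′ = T_deep − (β/α)·ΔS = 6.8 − (7.7 × 10⁻⁴/2.2 × 10⁻⁴)·(+0.97) = 3.405 °C.
Cooling required: 7.7 − (3.405) = 4.295 °C.

4.3 °C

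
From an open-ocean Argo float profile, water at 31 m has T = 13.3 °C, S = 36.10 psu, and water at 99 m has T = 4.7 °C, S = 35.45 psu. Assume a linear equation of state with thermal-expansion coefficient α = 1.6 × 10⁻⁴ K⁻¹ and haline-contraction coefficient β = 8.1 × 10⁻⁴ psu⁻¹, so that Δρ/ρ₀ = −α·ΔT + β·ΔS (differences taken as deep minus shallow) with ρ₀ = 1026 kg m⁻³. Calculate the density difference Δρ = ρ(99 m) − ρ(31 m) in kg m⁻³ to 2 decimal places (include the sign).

+0.87 kg m⁻³

ΔT = -8.6 K, ΔS = -0.65 psu (deep − shallow).
Δρ/ρ₀ = −(1.6 × 10⁻⁴)(-8.6) + (8.1 × 10⁻⁴)(-0.65) = 8.495 × 10⁻⁴.
Δρ = 1026 × (8.495 × 10⁻⁴) = +0.87 kg m⁻³.
Positive Δρ: denser below, stable.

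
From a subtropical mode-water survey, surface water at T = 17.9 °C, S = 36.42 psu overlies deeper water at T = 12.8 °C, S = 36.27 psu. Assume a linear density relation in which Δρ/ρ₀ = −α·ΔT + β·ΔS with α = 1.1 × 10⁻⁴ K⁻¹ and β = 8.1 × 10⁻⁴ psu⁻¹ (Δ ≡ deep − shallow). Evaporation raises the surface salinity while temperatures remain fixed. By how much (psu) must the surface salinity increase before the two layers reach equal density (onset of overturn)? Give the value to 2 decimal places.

0.54 psu

Neutral buoyancy requires −α(T_deep − T_surf) + β(S_deep − S_surf′) = 0.
S_surf′ = S_deep − (α/β)·ΔT = 36.27 − (1.1 × 10⁻⁴/8.1 × 10⁻⁴)·(-5.1) = 36.9626 psu.
Increase required: 36.9626 − 36.42 = 0.5426 psu.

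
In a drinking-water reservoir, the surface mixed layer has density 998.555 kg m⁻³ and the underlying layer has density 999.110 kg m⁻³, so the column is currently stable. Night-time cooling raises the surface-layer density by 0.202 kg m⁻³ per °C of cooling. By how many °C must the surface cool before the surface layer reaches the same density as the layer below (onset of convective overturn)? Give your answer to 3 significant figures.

Density deficit of the surface layer: 999.110 − 998.555 = 0.555 kg m⁻³.
Required change = 0.555 / 0.202 = 2.75 °C.

2.75 °C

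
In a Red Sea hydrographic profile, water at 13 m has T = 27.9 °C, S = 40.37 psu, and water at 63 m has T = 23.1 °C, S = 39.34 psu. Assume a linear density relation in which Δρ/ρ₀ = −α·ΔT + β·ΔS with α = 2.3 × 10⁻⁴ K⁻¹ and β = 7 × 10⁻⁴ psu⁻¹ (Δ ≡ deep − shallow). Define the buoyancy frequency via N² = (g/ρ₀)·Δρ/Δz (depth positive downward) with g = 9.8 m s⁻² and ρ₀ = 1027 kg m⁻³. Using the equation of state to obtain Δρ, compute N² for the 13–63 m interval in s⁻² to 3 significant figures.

ΔT = -4.8 K, ΔS = -1.03 psu (deep − shallow).
Δρ/ρ₀ = −αΔT + βΔS = 1.104 × 10⁻³ − 7.21 × 10⁻⁴ = 3.83 × 10⁻⁴, so Δρ ≈ 0.3933 kg m⁻³.
N² = (g/ρ₀)·Δρ/Δz = g·(Δρ/ρ₀)/Δz = 9.8 × 3.83 × 10⁻⁴ / 50 = 7.5068 × 10⁻⁵ s⁻² ≈ 7.51 × 10⁻⁵ s⁻².

7.51 × 10⁻⁵ s⁻²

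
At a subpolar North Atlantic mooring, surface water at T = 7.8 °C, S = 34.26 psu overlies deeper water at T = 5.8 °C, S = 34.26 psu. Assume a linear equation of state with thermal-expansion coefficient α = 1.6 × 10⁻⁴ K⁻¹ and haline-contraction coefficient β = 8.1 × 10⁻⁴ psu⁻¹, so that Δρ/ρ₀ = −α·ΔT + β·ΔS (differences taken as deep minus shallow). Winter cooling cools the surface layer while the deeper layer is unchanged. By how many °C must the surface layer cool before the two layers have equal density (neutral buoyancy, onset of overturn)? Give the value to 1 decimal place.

2.0 °C

Neutral buoyancy requires Δρ = 0, i.e. −α(T_deep − T_surf′) + β(S_deep − S_surf) = 0.
T_surf′ = T_deep − (β/α)·ΔS = 5.8 − (8.1 × 10⁻⁴/1.6 × 10⁻⁴)·(+0.00) = 5.800 °C.
Cooling required: 7.8 − (5.800) = 2.000 °C.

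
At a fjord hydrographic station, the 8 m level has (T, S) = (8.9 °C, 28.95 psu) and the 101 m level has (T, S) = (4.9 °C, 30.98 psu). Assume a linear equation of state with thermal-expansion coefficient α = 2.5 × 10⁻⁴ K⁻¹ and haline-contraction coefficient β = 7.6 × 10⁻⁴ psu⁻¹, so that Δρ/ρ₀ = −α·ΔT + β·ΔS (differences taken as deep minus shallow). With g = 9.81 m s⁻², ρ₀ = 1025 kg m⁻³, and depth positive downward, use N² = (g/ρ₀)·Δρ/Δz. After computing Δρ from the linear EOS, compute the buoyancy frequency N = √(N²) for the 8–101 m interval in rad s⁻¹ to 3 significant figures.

0.0164 rad s⁻¹

ΔT = -4.0 K, ΔS = +2.03 psu (deep − shallow).
Δρ/ρ₀ = −αΔT + βΔS = 1.00 × 10⁻³ + 1.5428 × 10⁻³ = 2.5428 × 10⁻³, so Δρ ≈ 2.606 kg m⁻³.
N² = (g/ρ₀)·Δρ/Δz = g·(Δρ/ρ₀)/Δz = 9.81 × 2.5428 × 10⁻³ / 93 = 2.6822 × 10⁻⁴ s⁻².
N = √(2.6822 × 10⁻⁴) = 0.016377 rad s⁻¹ ≈ 0.0164 rad s⁻¹.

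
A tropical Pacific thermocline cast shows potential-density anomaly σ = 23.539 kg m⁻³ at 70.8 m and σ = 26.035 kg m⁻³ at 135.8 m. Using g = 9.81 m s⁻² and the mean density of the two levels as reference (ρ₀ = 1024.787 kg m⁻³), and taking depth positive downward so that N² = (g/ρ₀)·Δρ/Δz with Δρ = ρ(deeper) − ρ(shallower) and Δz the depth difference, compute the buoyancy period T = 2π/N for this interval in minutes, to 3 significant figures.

Δρ = 1026.035 − 1023.539 = 2.496 kg m⁻³ over Δz = 135.8 − 70.8 = 65 m.
N² = (9.81/1024.787) × (2.496/65) = 3.6759 × 10⁻⁴ s⁻².
N = √(3.6759 × 10⁻⁴) = 0.019173 rad s⁻¹, so T = 2π/N = 327.71 s = 5.4618 min ≈ 5.46 min.

5.46 min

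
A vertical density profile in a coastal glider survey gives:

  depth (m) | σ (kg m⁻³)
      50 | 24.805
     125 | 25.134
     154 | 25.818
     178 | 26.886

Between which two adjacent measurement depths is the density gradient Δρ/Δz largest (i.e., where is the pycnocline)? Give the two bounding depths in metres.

Compute the density gradient over each adjacent pair:
  50–125 m: Δρ/Δz = 0.329/75 = 4.4 × 10⁻³ kg m⁻⁴
  125–154 m: Δρ/Δz = 0.684/29 = 0.024 kg m⁻⁴
  154–178 m: Δρ/Δz = 1.068/24 = 0.045 kg m⁻⁴
The largest gradient is in the 154–178 m interval — the pycnocline.

154–178 m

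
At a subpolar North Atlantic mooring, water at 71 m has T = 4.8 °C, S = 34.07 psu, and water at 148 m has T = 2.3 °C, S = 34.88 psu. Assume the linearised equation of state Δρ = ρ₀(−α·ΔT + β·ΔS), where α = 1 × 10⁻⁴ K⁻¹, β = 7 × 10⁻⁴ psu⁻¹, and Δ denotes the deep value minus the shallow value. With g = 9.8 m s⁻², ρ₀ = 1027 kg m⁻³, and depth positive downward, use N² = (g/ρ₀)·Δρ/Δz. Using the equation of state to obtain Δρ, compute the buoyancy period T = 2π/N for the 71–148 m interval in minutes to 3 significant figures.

ΔT = -2.5 K, ΔS = +0.81 psu (deep − shallow).
Δρ/ρ₀ = −αΔT + βΔS = 2.50 × 10⁻⁴ + 5.67 × 10⁻⁴ = 8.17 × 10⁻⁴, so Δρ ≈ 0.8391 kg m⁻³.
N² = (g/ρ₀)·Δρ/Δz = g·(Δρ/ρ₀)/Δz = 9.8 × 8.17 × 10⁻⁴ / 77 = 1.0398 × 10⁻⁴ s⁻².
N = √(1.0398 × 10⁻⁴) = 0.010197 rad s⁻¹ → T = 2π/N = 616.18 s = 10.270 min ≈ 10.3 min.

10.3 min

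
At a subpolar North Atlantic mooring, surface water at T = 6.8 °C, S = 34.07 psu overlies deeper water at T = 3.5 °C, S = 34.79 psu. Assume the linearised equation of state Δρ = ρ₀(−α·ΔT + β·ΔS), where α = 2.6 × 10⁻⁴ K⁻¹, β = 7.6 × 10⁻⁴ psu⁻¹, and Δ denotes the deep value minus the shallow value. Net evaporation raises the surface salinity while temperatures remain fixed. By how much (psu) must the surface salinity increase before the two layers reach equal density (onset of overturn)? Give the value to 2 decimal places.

1.85 psu

Neutral buoyancy requires −α(T_deep − T_surf) + β(S_deep − S_surf′) = 0.
S_surf′ = S_deep − (α/β)·ΔT = 34.79 − (2.6 × 10⁻⁴/7.6 × 10⁻⁴)·(-3.3) = 35.9189 psu.
Increase required: 35.9189 − 34.07 = 1.8489 psu.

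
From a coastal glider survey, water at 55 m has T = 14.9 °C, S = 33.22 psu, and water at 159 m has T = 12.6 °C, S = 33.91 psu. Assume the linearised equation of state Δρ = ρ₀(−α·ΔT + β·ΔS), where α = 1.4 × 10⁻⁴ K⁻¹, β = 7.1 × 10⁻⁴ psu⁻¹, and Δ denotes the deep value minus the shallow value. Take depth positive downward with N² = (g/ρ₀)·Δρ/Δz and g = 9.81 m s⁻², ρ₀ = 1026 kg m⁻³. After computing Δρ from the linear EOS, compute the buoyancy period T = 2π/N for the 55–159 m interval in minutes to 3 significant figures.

ΔT = -2.3 K, ΔS = +0.69 psu (deep − shallow).
Δρ/ρ₀ = −αΔT + βΔS = 3.22 × 10⁻⁴ + 4.899 × 10⁻⁴ = 8.119 × 10⁻⁴, so Δρ ≈ 0.8330 kg m⁻³.
N² = (g/ρ₀)·Δρ/Δz = g·(Δρ/ρ₀)/Δz = 9.81 × 8.119 × 10⁻⁴ / 104 = 7.6584 × 10⁻⁵ s⁻².
N = √(7.6584 × 10⁻⁵) = 8.7512 × 10⁻³ rad s⁻¹ → T = 2π/N = 717.98 s = 11.966 min ≈ 12.0 min.

12.0 min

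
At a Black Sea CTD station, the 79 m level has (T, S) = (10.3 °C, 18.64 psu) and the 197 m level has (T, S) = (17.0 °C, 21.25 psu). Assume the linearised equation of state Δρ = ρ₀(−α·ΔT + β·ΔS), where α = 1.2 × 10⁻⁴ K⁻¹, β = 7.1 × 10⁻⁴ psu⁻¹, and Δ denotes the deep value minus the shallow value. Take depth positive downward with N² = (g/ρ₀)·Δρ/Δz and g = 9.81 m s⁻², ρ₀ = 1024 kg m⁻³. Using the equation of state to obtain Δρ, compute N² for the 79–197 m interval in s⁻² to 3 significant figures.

ΔT = +6.7 K, ΔS = +2.61 psu (deep − shallow).
Δρ/ρ₀ = −αΔT + βΔS = -8.04 × 10⁻⁴ + 1.8531 × 10⁻³ = 1.0491 × 10⁻³, so Δρ ≈ 1.074 kg m⁻³.
N² = (g/ρ₀)·Δρ/Δz = g·(Δρ/ρ₀)/Δz = 9.81 × 1.0491 × 10⁻³ / 118 = 8.7218 × 10⁻⁵ s⁻² ≈ 8.72 × 10⁻⁵ s⁻².

8.72 × 10⁻⁵ s⁻²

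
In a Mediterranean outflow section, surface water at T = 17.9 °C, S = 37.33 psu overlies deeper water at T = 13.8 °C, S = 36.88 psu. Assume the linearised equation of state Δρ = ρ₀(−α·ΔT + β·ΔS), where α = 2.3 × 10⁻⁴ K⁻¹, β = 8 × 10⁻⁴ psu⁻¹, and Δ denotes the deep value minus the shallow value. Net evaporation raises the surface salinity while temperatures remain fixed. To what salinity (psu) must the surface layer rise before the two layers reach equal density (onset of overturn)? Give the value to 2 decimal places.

Neutral buoyancy requires −α(T_deep − T_surf) + β(S_deep − S_surf′) = 0.
S_surf′ = S_deep − (α/β)·ΔT = 36.88 − (2.3 × 10⁻⁴/8 × 10⁻⁴)·(-4.1) = 38.0588 psu.
Increase required: 38.0588 − 37.33 = 0.7288 psu.

38.06 psu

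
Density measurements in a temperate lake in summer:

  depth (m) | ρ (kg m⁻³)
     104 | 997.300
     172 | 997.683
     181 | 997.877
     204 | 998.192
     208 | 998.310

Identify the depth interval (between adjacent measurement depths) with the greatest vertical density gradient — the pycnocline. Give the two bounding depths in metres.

Compute the density gradient over each adjacent pair:
  104–172 m: Δρ/Δz = 0.383/68 = 5.6 × 10⁻³ kg m⁻⁴
  172–181 m: Δρ/Δz = 0.194/9 = 0.022 kg m⁻⁴
  181–204 m: Δρ/Δz = 0.315/23 = 0.014 kg m⁻⁴
  204–208 m: Δρ/Δz = 0.118/4 = 0.029 kg m⁻⁴
The largest gradient is in the 204–208 m interval — the pycnocline.

204–208 m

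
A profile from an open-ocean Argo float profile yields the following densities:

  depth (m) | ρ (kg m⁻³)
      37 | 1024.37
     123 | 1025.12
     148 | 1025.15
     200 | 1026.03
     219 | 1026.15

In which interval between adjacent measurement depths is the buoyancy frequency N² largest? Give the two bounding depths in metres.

148–200 m

Compute the density gradient over each adjacent pair:
  37–123 m: Δρ/Δz = 0.75/86 = 8.7 × 10⁻³ kg m⁻⁴
  123–148 m: Δρ/Δz = 0.03/25 = 1.2 × 10⁻³ kg m⁻⁴
  148–200 m: Δρ/Δz = 0.88/52 = 0.017 kg m⁻⁴
  200–219 m: Δρ/Δz = 0.12/19 = 6.3 × 10⁻³ kg m⁻⁴
The largest gradient is in the 148–200 m interval — the pycnocline.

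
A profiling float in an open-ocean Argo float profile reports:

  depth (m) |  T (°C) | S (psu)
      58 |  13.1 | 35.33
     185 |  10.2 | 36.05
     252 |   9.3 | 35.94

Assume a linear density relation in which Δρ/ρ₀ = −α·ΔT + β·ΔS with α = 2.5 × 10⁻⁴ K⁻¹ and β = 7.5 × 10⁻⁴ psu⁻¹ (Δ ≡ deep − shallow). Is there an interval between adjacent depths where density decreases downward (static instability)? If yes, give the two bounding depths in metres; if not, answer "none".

Evaluate Δρ/ρ₀ = −αΔT + βΔS across each adjacent pair:
  58–185 m: −αΔT+βΔS = −(2.5 × 10⁻⁴)(-2.9)+(7.5 × 10⁻⁴)(+0.72) = 1.3 × 10⁻³ → stable
  185–252 m: −αΔT+βΔS = −(2.5 × 10⁻⁴)(-0.9)+(7.5 × 10⁻⁴)(-0.11) = 1.4 × 10⁻⁴ → stable
Every interval has Δρ > 0: the column is stably stratified throughout.

none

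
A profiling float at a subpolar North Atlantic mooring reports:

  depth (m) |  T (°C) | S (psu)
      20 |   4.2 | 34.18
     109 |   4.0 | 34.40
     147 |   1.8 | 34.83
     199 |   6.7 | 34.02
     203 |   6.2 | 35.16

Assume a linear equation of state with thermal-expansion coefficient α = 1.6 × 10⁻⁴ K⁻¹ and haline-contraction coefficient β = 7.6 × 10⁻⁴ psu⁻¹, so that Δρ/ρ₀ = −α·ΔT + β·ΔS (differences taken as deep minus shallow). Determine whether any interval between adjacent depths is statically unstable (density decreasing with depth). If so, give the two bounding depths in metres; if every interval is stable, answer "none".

Evaluate Δρ/ρ₀ = −αΔT + βΔS across each adjacent pair:
  20–109 m: −αΔT+βΔS = −(1.6 × 10⁻⁴)(-0.2)+(7.6 × 10⁻⁴)(+0.22) = 2.0 × 10⁻⁴ → stable
  109–147 m: −αΔT+βΔS = −(1.6 × 10⁻⁴)(-2.2)+(7.6 × 10⁻⁴)(+0.43) = 6.8 × 10⁻⁴ → stable
  147–199 m: −αΔT+βΔS = −(1.6 × 10⁻⁴)(+4.9)+(7.6 × 10⁻⁴)(-0.81) = -1.4 × 10⁻³ → UNSTABLE
  199–203 m: −αΔT+βΔS = −(1.6 × 10⁻⁴)(-0.5)+(7.6 × 10⁻⁴)(+1.14) = 9.5 × 10⁻⁴ → stable
The 147–199 m interval has Δρ < 0: lighter water underlies denser water.

147–199 m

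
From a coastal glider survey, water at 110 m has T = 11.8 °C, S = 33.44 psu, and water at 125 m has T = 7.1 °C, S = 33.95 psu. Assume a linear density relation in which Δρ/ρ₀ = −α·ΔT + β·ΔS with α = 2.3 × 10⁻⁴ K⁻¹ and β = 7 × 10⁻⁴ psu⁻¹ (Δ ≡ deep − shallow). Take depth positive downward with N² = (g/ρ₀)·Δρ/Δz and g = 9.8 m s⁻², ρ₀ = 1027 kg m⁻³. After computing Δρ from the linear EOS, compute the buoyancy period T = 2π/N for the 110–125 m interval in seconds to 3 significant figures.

205 s

ΔT = -4.7 K, ΔS = +0.51 psu (deep − shallow).
Δρ/ρ₀ = −αΔT + βΔS = 1.081 × 10⁻³ + 3.57 × 10⁻⁴ = 1.438 × 10⁻³, so Δρ ≈ 1.477 kg m⁻³.
N² = (g/ρ₀)·Δρ/Δz = g·(Δρ/ρ₀)/Δz = 9.8 × 1.438 × 10⁻³ / 15 = 9.3949 × 10⁻⁴ s⁻².
N = √(9.3949 × 10⁻⁴) = 0.030651 rad s⁻¹ → T = 2π/N = 204.99 s ≈ 205 s.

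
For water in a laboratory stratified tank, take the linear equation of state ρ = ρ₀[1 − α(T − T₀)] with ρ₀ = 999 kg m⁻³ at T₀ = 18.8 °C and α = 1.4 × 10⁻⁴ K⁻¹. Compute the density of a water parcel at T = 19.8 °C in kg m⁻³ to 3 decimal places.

T − T₀ = +1.0 K.
Bracket = 1 − α·(+1.0) = 1 + (-1.40 × 10⁻⁴) = 0.9998600.
ρ = 999 × 0.9998600 = 998.860 kg m⁻³.

998.860 kg m⁻³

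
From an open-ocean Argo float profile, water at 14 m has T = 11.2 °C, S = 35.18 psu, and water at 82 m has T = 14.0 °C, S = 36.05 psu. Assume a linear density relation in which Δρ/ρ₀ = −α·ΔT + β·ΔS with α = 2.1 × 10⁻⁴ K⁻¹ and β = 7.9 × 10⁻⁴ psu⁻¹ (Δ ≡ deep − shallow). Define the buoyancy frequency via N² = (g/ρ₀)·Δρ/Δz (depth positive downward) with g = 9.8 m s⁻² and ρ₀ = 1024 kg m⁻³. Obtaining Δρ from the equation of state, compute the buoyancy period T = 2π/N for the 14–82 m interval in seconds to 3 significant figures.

ΔT = +2.8 K, ΔS = +0.87 psu (deep − shallow).
Δρ/ρ₀ = −αΔT + βΔS = -5.88 × 10⁻⁴ + 6.873 × 10⁻⁴ = 9.93 × 10⁻⁵, so Δρ ≈ 0.1017 kg m⁻³.
N² = (g/ρ₀)·Δρ/Δz = g·(Δρ/ρ₀)/Δz = 9.8 × 9.93 × 10⁻⁵ / 68 = 1.4311 × 10⁻⁵ s⁻².
N = √(1.4311 × 10⁻⁵) = 3.7830 × 10⁻³ rad s⁻¹ → T = 2π/N = 1.6609 × 10³ s ≈ 1.66 × 10³ s.

1.66 × 10³ s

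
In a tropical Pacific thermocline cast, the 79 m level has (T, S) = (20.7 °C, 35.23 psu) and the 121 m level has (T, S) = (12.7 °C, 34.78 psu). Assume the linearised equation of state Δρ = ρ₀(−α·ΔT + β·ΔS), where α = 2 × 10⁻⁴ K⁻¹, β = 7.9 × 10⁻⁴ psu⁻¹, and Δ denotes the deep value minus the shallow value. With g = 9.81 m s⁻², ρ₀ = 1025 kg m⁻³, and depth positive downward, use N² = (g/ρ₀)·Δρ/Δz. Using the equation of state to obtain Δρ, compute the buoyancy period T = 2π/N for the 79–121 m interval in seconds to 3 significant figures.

ΔT = -8.0 K, ΔS = -0.45 psu (deep − shallow).
Δρ/ρ₀ = −αΔT + βΔS = 1.60 × 10⁻³ − 3.555 × 10⁻⁴ = 1.2445 × 10⁻³, so Δρ ≈ 1.276 kg m⁻³.
N² = (g/ρ₀)·Δρ/Δz = g·(Δρ/ρ₀)/Δz = 9.81 × 1.2445 × 10⁻³ / 42 = 2.9068 × 10⁻⁴ s⁻².
N = √(2.9068 × 10⁻⁴) = 0.017049 rad s⁻¹ → T = 2π/N = 368.54 s ≈ 369 s.

369 s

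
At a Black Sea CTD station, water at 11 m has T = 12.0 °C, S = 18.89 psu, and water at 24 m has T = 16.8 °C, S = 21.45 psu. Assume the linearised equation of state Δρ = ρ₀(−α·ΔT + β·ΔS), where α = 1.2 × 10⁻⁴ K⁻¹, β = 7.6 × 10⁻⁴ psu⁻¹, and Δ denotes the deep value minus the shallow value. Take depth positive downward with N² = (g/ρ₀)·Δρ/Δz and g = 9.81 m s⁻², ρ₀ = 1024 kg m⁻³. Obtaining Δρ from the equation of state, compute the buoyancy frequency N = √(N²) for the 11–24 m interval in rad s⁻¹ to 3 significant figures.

ΔT = +4.8 K, ΔS = +2.56 psu (deep − shallow).
Δρ/ρ₀ = −αΔT + βΔS = -5.76 × 10⁻⁴ + 1.9456 × 10⁻³ = 1.3696 × 10⁻³, so Δρ ≈ 1.402 kg m⁻³.
N² = (g/ρ₀)·Δρ/Δz = g·(Δρ/ρ₀)/Δz = 9.81 × 1.3696 × 10⁻³ / 13 = 1.0335 × 10⁻³ s⁻².
N = √(1.0335 × 10⁻³) = 0.032148 rad s⁻¹ ≈ 0.0321 rad s⁻¹.

0.0321 rad s⁻¹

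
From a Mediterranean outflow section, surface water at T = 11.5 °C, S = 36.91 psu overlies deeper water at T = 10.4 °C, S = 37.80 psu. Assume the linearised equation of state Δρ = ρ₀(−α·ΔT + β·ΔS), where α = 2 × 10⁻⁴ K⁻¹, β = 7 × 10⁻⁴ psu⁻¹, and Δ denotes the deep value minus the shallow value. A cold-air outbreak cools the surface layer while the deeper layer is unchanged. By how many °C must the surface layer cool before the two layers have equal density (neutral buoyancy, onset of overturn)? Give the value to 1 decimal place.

4.2 °C

Neutral buoyancy requires Δρ = 0, i.e. −α(T_deep − T_surf′) + β(S_deep − S_surf) = 0.
T_surf′ = T_deep − (β/α)·ΔS = 10.4 − (7 × 10⁻⁴/2 × 10⁻⁴)·(+0.89) = 7.285 °C.
Cooling required: 11.5 − (7.285) = 4.215 °C.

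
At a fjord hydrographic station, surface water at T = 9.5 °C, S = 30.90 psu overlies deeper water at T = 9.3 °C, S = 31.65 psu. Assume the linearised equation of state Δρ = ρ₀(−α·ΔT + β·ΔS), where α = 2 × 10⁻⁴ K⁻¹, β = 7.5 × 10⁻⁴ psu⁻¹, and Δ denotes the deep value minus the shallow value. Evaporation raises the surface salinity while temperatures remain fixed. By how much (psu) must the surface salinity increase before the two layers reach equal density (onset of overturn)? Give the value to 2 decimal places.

0.80 psu

Neutral buoyancy requires −α(T_deep − T_surf) + β(S_deep − S_surf′) = 0.
S_surf′ = S_deep − (α/β)·ΔT = 31.65 − (2 × 10⁻⁴/7.5 × 10⁻⁴)·(-0.2) = 31.7033 psu.
Increase required: 31.7033 − 30.90 = 0.8033 psu.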